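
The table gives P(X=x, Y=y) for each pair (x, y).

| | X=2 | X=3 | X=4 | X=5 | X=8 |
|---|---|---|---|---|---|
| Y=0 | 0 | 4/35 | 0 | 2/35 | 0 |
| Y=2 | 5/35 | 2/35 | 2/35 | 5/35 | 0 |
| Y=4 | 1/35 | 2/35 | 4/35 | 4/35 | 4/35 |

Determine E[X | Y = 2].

7/2

P(Y = 2) = 2/5.
Σ X·P over the event = 2·(5/35) + 3·(2/35) + 4·(2/35) + 5·(5/35) = 7/5.
E[X | Y = 2] = (7/5) / (2/5) = 7/2.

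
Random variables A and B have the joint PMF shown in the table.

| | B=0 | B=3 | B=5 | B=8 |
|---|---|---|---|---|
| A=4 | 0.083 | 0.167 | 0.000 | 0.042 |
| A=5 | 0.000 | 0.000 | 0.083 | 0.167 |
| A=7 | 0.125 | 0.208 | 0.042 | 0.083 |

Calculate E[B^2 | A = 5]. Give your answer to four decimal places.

51.0520

P(A = 5) = 0.250.
Σ B^2·P over the event = 25·(0.083) + 64·(0.167) = 12.763.
E[B^2 | A = 5] = (12.763) / (0.250) = 51.0520.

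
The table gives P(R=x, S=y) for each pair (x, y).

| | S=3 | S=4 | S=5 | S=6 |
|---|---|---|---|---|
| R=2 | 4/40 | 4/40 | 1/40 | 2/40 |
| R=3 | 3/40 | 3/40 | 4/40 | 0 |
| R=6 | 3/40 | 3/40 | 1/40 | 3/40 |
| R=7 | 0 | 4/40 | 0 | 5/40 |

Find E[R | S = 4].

9/2

P(S = 4) = 7/20.
Σ R·P over the event = 2·(4/40) + 3·(3/40) + 6·(3/40) + 7·(4/40) = 63/40.
E[R | S = 4] = (63/40) / (7/20) = 9/2.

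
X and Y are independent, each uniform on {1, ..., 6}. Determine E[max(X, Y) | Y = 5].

P(Y = 5) = 1/6.
Summing max(X,Y)·P(x,y) over outcomes with Y = 5 gives 31/36.
E[max(X, Y) | Y = 5] = (31/36) / (1/6) = 31/6.

31/6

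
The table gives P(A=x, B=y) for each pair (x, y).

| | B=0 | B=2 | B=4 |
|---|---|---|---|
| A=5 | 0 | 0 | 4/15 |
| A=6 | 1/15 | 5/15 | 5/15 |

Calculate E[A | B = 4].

50/9

P(B = 4) = 3/5.
Σ A·P over the event = 5·(4/15) + 6·(5/15) = 10/3.
E[A | B = 4] = (10/3) / (3/5) = 50/9.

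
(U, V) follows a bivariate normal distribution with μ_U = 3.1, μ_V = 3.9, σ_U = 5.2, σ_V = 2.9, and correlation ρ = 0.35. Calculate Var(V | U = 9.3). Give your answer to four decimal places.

7.3798

The conditional variance in a bivariate normal is σ_V²(1 − ρ²), independent of x.
Var(V | U=9.3) = (2.9)²·(1 − (0.35)²) = 8.41·0.8775 = 7.3798.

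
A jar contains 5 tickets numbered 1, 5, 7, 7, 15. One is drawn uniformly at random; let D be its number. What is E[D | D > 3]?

17/2

P(D > 3) = 4/5.
Σ over the event: 5·1/5 + 7·2/5 + 15·1/5 = 34/5.
E[D | D > 3] = (34/5) / (4/5) = 17/2.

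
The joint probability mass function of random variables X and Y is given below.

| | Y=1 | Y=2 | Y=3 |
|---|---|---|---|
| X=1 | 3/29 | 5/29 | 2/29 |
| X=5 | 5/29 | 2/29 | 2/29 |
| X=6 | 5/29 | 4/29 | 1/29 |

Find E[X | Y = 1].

58/13

P(Y = 1) = 13/29.
Σ X·P over the event = 1·(3/29) + 5·(5/29) + 6·(5/29) = 2.
E[X | Y = 1] = (2) / (13/29) = 58/13.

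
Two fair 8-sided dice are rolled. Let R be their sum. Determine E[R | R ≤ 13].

244/29

P(R ≤ 13) = 29/32.
E[R | R ≤ 13] = (61/8) / (29/32) = 244/29.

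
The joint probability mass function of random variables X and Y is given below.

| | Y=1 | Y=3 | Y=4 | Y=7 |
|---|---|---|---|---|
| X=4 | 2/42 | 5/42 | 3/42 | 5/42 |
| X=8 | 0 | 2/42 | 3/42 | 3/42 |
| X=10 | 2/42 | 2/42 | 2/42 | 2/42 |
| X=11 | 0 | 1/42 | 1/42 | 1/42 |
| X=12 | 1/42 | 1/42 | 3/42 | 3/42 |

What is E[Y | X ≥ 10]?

81/19

P(X ≥ 10) = 19/42.
Summing Y·P(X=x,Y=y) over the conditioning event gives 27/14.
E[Y | X ≥ 10] = (27/14) / (19/42) = 81/19.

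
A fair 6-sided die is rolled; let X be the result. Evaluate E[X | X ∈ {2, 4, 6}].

P(X ∈ {2, 4, 6}) = 1/2.
Σ over the event: 2·1/6 + 4·1/6 + 6·1/6 = 2.
E[X | X ∈ {2, 4, 6}] = (2) / (1/2) = 4.

4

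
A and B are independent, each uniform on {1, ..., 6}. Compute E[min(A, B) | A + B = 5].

Outcomes with A + B = 5: (1,4), (2,3), (3,2), (4,1), each with probability 1/36.
E[min(A, B) | A + B = 5] = (1 + 2 + 2 + 1) / 4 = 3/2.

3/2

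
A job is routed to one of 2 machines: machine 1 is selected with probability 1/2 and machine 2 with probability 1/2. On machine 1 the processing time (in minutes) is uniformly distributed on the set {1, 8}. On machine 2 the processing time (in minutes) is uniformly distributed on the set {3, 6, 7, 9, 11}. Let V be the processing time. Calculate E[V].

117/20

E[V | machine 1] = (1+8)/2 = 9/2.
E[V | machine 2] = (3+6+7+9+11)/5 = 36/5.
E[V] = (1/2)·(9/2) + (1/2)·(36/5) = 117/20.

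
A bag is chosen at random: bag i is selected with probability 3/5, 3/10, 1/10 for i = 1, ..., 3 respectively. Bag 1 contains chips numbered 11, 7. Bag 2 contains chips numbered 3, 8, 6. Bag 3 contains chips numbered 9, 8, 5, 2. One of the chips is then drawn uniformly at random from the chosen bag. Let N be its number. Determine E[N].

77/10

E[N | bag 1] = (11+7)/2 = 9.
E[N | bag 2] = (3+8+6)/3 = 17/3.
E[N | bag 3] = (9+8+5+2)/4 = 6.
By the law of total expectation,
E[N] = (3/5)·(9) + (3/10)·(17/3) + (1/10)·(6) = 77/10.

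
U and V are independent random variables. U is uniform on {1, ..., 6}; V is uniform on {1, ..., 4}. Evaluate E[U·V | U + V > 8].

62/3

Outcomes with U + V > 8: (5,4), (6,3), (6,4), each with probability 1/24.
E[U·V | U + V > 8] = (20 + 18 + 24) / 3 = 62/3.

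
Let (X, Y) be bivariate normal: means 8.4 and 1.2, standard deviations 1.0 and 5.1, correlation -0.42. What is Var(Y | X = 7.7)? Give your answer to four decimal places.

For a bivariate normal, Var(Y | X=x) = σ_Y²(1 − ρ²).
Var(Y | X=7.7) = (5.1)²·(1 − (-0.42)²) = 26.01·0.8236 = 21.4218.

21.4218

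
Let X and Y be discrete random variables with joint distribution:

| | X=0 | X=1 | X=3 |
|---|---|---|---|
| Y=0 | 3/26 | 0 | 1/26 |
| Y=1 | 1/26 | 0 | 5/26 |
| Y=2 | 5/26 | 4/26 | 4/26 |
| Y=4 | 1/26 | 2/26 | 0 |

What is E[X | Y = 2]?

16/13

P(Y = 2) = 1/2.
Σ X·P over the event = 0·(5/26) + 1·(4/26) + 3·(4/26) = 8/13.
E[X | Y = 2] = (8/13) / (1/2) = 16/13.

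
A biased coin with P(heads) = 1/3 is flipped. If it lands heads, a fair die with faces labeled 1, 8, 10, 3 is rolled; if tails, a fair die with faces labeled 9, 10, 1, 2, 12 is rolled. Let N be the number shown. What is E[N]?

191/30

E[N | heads] = (1+8+10+3)/4 = 11/2.
E[N | tails] = (9+10+1+2+12)/5 = 34/5.
E[N] = (1/3)·(11/2) + (2/3)·(34/5) = 191/30.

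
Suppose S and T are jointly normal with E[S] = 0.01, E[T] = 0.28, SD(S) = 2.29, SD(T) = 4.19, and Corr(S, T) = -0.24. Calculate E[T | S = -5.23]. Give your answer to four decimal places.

For a bivariate normal, E[T | S=x] = μ_T + ρ·(σ_T/σ_S)·(x − μ_S).
E[T | S=-5.23] = 0.28 + (-0.24)·(4.19/2.29)·(-5.23 − (0.01)) = 0.28 + (-0.43913)·(-5.24) = 2.5810.

2.5810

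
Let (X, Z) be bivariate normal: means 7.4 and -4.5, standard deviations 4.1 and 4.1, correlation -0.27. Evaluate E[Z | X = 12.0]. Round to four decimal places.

For a bivariate normal, E[Z | X=x] = μ_Z + ρ·(σ_Z/σ_X)·(x − μ_X).
E[Z | X=12.0] = -4.5 + (-0.27)·(4.1/4.1)·(12.0 − (7.4)) = -4.5 + (-0.27)·(4.6) = -5.7420.

-5.7420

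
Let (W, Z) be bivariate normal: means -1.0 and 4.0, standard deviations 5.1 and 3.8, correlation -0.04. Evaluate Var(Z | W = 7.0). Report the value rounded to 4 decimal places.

Var(Z | W=x) = (1 − ρ²)·σ_Z².
Var(Z | W=7.0) = (3.8)²·(1 − (-0.04)²) = 14.44·0.9984 = 14.4169.

14.4169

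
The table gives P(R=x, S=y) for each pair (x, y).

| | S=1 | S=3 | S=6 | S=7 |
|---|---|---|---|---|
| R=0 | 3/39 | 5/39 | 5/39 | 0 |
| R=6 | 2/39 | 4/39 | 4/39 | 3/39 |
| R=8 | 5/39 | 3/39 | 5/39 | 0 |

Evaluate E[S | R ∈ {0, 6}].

P(R ∈ {0, 6}) = 2/3.
Summing S·P(R=x,S=y) over the conditioning event gives 107/39.
E[S | R ∈ {0, 6}] = (107/39) / (2/3) = 107/26.

107/26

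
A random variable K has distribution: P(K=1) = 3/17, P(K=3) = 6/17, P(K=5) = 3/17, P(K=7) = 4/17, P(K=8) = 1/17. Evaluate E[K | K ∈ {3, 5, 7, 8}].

69/14

P(K ∈ {3, 5, 7, 8}) = 14/17.
Σ over the event: 3·6/17 + 5·3/17 + 7·4/17 + 8·1/17 = 69/17.
E[K | K ∈ {3, 5, 7, 8}] = (69/17) / (14/17) = 69/14.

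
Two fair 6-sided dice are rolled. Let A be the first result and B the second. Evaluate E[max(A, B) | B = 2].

11/3

Outcomes with B = 2: (1,2), (2,2), (3,2), (4,2), (5,2), (6,2), each with probability 1/36.
E[max(A, B) | B = 2] = (2 + 2 + 3 + 4 + 5 + 6) / 6 = 11/3.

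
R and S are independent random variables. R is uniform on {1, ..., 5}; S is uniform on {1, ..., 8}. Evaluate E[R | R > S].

P(R > S) = 1/4.
Summing R·P(x,y) over outcomes with R > S gives 1.
E[R | R > S] = (1) / (1/4) = 4.

4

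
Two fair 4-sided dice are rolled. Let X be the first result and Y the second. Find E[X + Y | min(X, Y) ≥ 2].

P(min(X, Y) ≥ 2) = 9/16.
Summing (X+Y)·P(x,y) over outcomes with min(X, Y) ≥ 2 gives 27/8.
E[X + Y | min(X, Y) ≥ 2] = (27/8) / (9/16) = 6.

6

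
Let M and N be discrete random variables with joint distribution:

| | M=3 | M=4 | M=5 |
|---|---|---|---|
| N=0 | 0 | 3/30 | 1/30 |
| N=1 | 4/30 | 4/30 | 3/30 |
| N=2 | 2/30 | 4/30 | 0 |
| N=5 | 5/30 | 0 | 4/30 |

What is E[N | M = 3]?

P(M = 3) = 11/30.
Σ N·P over the event = 1·(4/30) + 2·(2/30) + 5·(5/30) = 11/10.
E[N | M = 3] = (11/10) / (11/30) = 3.

3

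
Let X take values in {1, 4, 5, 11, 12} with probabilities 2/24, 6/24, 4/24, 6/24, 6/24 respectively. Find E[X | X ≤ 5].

23/6

P(X ≤ 5) = 1/2.
Σ over the event: 1·1/12 + 4·1/4 + 5·1/6 = 23/12.
E[X | X ≤ 5] = (23/12) / (1/2) = 23/6.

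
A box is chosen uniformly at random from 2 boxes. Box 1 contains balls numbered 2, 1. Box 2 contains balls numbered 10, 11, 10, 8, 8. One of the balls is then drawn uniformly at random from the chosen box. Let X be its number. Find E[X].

109/20

E[X | box 1] = (2+1)/2 = 3/2.
E[X | box 2] = (10+11+10+8+8)/5 = 47/5.
By the law of total expectation,
E[X] = (1/2)·(3/2) + (1/2)·(47/5) = 109/20.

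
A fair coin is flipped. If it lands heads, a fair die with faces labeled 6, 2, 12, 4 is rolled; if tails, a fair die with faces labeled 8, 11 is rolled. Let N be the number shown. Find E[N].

31/4

E[N | heads] = (6+2+12+4)/4 = 6.
E[N | tails] = (8+11)/2 = 19/2.
By the law of total expectation,
E[N] = (1/2)·(6) + (1/2)·(19/2) = 31/4.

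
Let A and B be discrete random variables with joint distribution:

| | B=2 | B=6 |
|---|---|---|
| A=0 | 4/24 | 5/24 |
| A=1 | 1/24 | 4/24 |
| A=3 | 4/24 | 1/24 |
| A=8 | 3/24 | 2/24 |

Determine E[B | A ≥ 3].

16/5

P(A ≥ 3) = 5/12.
Σ B·P over the event = 2·(4/24) + 6·(1/24) + 2·(3/24) + 6·(2/24) = 4/3.
E[B | A ≥ 3] = (4/3) / (5/12) = 16/5.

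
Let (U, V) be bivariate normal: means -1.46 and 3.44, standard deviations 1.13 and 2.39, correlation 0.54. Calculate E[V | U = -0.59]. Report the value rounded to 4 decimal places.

4.4336

For a bivariate normal, E[V | U=x] = μ_V + ρ·(σ_V/σ_U)·(x − μ_U).
E[V | U=-0.59] = 3.44 + (0.54)·(2.39/1.13)·(-0.59 − (-1.46)) = 3.44 + (1.1421)·(0.87) = 4.4336.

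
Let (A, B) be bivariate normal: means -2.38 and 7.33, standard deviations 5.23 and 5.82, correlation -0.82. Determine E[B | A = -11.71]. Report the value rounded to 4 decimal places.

For a bivariate normal, E[B | A=x] = μ_B + ρ·(σ_B/σ_A)·(x − μ_A).
E[B | A=-11.71] = 7.33 + (-0.82)·(5.82/5.23)·(-11.71 − (-2.38)) = 7.33 + (-0.912505)·(-9.33) = 15.8437.

15.8437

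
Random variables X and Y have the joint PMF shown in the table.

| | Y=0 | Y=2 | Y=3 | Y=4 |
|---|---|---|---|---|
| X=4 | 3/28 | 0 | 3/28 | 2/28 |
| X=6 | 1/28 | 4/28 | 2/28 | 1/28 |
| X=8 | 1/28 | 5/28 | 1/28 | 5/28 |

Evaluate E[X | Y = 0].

26/5

P(Y = 0) = 5/28.
Summing X·P(X=x,Y=y) over the conditioning event gives 13/14.
E[X | Y = 0] = (13/14) / (5/28) = 26/5.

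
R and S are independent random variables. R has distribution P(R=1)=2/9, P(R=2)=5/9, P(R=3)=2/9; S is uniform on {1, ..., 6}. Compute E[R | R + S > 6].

20/9

P(R + S > 6) = 1/3.
Summing R·P(x,y) over outcomes with R + S > 6 gives 20/27.
E[R | R + S > 6] = (20/27) / (1/3) = 20/9.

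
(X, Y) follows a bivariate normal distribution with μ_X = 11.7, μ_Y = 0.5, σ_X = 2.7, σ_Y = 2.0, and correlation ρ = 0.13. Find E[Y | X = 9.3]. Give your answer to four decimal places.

0.2689

For a bivariate normal, E[Y | X=x] = μ_Y + ρ·(σ_Y/σ_X)·(x − μ_X).
E[Y | X=9.3] = 0.5 + (0.13)·(2.0/2.7)·(9.3 − (11.7)) = 0.5 + (0.096296)·(-2.4) = 0.2689.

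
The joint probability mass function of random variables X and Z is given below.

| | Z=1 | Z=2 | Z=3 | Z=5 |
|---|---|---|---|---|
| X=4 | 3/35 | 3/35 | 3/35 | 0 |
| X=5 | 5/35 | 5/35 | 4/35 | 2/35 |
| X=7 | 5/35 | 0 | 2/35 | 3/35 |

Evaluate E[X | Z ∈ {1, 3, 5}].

149/27

P(Z ∈ {1, 3, 5}) = 27/35.
Σ X·P over the event = 4·(3/35) + 4·(3/35) + 5·(5/35) + 5·(4/35) + 5·(2/35) + 7·(5/35) + 7·(2/35) + 7·(3/35) = 149/35.
E[X | Z ∈ {1, 3, 5}] = (149/35) / (27/35) = 149/27.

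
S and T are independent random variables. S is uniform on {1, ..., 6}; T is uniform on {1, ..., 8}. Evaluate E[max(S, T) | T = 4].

P(T = 4) = 1/8.
Summing max(S,T)·P(x,y) over outcomes with T = 4 gives 9/16.
E[max(S, T) | T = 4] = (9/16) / (1/8) = 9/2.

9/2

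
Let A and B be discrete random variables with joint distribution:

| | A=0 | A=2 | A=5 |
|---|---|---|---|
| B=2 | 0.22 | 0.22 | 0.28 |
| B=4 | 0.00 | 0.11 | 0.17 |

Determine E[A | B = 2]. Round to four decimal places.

2.5556

P(B = 2) = 0.72.
Σ A·P over the event = 0·(0.22) + 2·(0.22) + 5·(0.28) = 1.84.
E[A | B = 2] = (1.84) / (0.72) = 2.5556.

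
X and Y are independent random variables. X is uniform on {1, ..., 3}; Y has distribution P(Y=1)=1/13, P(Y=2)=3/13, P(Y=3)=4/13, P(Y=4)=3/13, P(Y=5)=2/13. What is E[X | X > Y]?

14/5

P(X > Y) = 5/39.
Summing X·P(x,y) over outcomes with X > Y gives 14/39.
E[X | X > Y] = (14/39) / (5/39) = 14/5.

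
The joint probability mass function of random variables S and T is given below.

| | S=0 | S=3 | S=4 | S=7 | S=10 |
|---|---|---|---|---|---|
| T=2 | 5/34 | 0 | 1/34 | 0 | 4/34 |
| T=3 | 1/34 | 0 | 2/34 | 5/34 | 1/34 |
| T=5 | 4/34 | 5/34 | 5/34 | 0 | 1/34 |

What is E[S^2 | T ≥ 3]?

P(T ≥ 3) = 12/17.
Summing S^2·P(S=x,T=y) over the conditioning event gives 301/17.
E[S^2 | T ≥ 3] = (301/17) / (12/17) = 301/12.

301/12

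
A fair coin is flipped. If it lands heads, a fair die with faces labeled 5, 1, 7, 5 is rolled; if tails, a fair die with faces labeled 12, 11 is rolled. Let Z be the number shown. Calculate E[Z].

E[Z | heads] = (5+1+7+5)/4 = 9/2.
E[Z | tails] = (12+11)/2 = 23/2.
E[Z] = (1/2)·(9/2) + (1/2)·(23/2) = 8.

8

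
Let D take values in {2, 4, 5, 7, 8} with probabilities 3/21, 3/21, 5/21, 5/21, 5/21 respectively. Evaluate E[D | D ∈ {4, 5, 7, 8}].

56/9

P(D ∈ {4, 5, 7, 8}) = 6/7.
Σ over the event: 4·1/7 + 5·5/21 + 7·5/21 + 8·5/21 = 16/3.
E[D | D ∈ {4, 5, 7, 8}] = (16/3) / (6/7) = 56/9.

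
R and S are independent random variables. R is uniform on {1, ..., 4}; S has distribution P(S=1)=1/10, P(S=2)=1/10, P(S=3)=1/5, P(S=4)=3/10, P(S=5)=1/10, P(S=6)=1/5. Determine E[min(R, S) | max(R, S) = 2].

P(max(R, S) = 2) = 3/40.
Summing min(R,S)·P(x,y) over outcomes with max(R, S) = 2 gives 1/10.
E[min(R, S) | max(R, S) = 2] = (1/10) / (3/40) = 4/3.

4/3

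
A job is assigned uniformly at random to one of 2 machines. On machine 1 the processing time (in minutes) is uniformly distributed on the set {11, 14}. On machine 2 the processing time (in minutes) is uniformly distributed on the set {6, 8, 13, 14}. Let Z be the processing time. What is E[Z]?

E[Z | machine 1] = (11+14)/2 = 25/2.
E[Z | machine 2] = (6+8+13+14)/4 = 41/4.
By the law of total expectation,
E[Z] = (1/2)·(25/2) + (1/2)·(41/4) = 91/8.

91/8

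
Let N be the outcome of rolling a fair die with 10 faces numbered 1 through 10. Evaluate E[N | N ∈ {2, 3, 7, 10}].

P(N ∈ {2, 3, 7, 10}) = 2/5.
Σ over the event: 2·1/10 + 3·1/10 + 7·1/10 + 10·1/10 = 11/5.
E[N | N ∈ {2, 3, 7, 10}] = (11/5) / (2/5) = 11/2.

11/2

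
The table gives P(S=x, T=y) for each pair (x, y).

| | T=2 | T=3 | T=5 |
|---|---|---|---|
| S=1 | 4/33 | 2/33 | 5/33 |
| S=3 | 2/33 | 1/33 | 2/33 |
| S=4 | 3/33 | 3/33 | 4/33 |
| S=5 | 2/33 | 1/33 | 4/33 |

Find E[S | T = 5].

P(T = 5) = 5/11.
Σ S·P over the event = 1·(5/33) + 3·(2/33) + 4·(4/33) + 5·(4/33) = 47/33.
E[S | T = 5] = (47/33) / (5/11) = 47/15.

47/15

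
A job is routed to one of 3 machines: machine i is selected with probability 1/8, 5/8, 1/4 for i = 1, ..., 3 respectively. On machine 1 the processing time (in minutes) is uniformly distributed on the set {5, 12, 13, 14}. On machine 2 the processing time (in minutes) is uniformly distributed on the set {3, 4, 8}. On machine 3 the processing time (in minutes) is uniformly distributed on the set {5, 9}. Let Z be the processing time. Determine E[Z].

25/4

E[Z | machine 1] = (5+12+13+14)/4 = 11.
E[Z | machine 2] = (3+4+8)/3 = 5.
E[Z | machine 3] = (5+9)/2 = 7.
By the law of total expectation,
E[Z] = (1/8)·(11) + (5/8)·(5) + (1/4)·(7) = 25/4.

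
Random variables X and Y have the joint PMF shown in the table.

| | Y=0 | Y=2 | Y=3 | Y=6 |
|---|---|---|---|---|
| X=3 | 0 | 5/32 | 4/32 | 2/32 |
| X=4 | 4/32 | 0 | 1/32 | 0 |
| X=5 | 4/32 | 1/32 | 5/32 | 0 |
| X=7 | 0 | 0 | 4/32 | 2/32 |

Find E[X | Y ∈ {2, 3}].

P(Y ∈ {2, 3}) = 5/8.
Σ X·P over the event = 3·(5/32) + 3·(4/32) + 4·(1/32) + 5·(1/32) + 5·(5/32) + 7·(4/32) = 89/32.
E[X | Y ∈ {2, 3}] = (89/32) / (5/8) = 89/20.

89/20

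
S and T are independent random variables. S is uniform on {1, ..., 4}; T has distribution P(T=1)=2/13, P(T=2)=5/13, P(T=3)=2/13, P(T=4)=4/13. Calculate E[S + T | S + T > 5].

P(S + T > 5) = 21/52.
Summing (S+T)·P(x,y) over outcomes with S + T > 5 gives 35/13.
E[S + T | S + T > 5] = (35/13) / (21/52) = 20/3.

20/3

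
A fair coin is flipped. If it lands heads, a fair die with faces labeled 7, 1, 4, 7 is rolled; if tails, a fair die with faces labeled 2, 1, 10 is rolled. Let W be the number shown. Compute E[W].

109/24

E[W | heads] = (7+1+4+7)/4 = 19/4.
E[W | tails] = (2+1+10)/3 = 13/3.
By the law of total expectation,
E[W] = (1/2)·(19/4) + (1/2)·(13/3) = 109/24.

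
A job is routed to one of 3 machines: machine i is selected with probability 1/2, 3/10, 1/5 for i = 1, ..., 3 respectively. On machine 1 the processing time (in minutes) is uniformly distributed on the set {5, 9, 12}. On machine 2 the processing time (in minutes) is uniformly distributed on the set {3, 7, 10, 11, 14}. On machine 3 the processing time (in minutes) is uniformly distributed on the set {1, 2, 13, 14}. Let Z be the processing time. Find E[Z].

E[Z | machine 1] = (5+9+12)/3 = 26/3.
E[Z | machine 2] = (3+7+10+11+14)/5 = 9.
E[Z | machine 3] = (1+2+13+14)/4 = 15/2.
E[Z] = (1/2)·(26/3) + (3/10)·(9) + (1/5)·(15/2) = 128/15.

128/15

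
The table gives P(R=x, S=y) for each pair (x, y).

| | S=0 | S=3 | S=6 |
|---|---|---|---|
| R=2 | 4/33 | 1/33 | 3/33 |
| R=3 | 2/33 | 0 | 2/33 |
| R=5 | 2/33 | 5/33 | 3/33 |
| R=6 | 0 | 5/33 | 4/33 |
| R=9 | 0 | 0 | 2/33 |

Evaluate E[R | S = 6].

P(S = 6) = 14/33.
Σ R·P over the event = 2·(3/33) + 3·(2/33) + 5·(3/33) + 6·(4/33) + 9·(2/33) = 23/11.
E[R | S = 6] = (23/11) / (14/33) = 69/14.

69/14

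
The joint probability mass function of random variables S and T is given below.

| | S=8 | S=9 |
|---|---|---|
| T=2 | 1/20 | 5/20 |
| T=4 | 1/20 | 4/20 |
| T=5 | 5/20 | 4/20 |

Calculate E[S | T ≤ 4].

P(T ≤ 4) = 11/20.
Σ S·P over the event = 8·(1/20) + 8·(1/20) + 9·(5/20) + 9·(4/20) = 97/20.
E[S | T ≤ 4] = (97/20) / (11/20) = 97/11.

97/11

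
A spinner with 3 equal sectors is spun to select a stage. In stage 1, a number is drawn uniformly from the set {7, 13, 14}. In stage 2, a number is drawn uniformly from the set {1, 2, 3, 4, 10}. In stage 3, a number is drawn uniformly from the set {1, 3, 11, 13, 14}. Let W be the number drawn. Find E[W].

356/45

E[W | stage 1] = (7+13+14)/3 = 34/3.
E[W | stage 2] = (1+2+3+4+10)/5 = 4.
E[W | stage 3] = (1+3+11+13+14)/5 = 42/5.
E[W] = (1/3)·(34/3) + (1/3)·(4) + (1/3)·(42/5) = 356/45.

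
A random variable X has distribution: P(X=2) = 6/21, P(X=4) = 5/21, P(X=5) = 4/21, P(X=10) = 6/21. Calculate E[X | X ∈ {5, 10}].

8

P(X ∈ {5, 10}) = 10/21.
Σ over the event: 5·4/21 + 10·2/7 = 80/21.
E[X | X ∈ {5, 10}] = (80/21) / (10/21) = 8.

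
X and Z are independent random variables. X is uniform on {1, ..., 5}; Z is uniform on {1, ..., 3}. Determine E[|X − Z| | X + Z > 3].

P(X + Z > 3) = 4/5.
Summing |X−Z|·P(x,y) over outcomes with X + Z > 3 gives 7/5.
E[|X − Z| | X + Z > 3] = (7/5) / (4/5) = 7/4.

7/4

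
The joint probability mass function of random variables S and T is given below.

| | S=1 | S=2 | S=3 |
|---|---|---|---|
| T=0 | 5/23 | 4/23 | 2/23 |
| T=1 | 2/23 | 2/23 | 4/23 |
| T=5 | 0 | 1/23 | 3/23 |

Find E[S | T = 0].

19/11

P(T = 0) = 11/23.
Summing S·P(S=x,T=y) over the conditioning event gives 19/23.
E[S | T = 0] = (19/23) / (11/23) = 19/11.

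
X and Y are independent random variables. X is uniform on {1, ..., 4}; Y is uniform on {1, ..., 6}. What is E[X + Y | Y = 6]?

Outcomes with Y = 6: (1,6), (2,6), (3,6), (4,6), each with probability 1/24.
E[X + Y | Y = 6] = (7 + 8 + 9 + 10) / 4 = 17/2.

17/2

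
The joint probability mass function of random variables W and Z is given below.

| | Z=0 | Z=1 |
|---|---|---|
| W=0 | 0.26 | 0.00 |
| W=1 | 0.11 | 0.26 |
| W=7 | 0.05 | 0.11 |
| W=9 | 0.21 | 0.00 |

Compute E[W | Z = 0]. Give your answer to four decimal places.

3.7302

P(Z = 0) = 0.63.
Σ W·P over the event = 0·(0.26) + 1·(0.11) + 7·(0.05) + 9·(0.21) = 2.35.
E[W | Z = 0] = (2.35) / (0.63) = 3.7302.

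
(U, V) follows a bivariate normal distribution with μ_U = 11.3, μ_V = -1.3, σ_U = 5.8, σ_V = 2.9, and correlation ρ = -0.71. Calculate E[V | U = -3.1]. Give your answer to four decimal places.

For a bivariate normal, E[V | U=x] = μ_V + ρ·(σ_V/σ_U)·(x − μ_U).
E[V | U=-3.1] = -1.3 + (-0.71)·(2.9/5.8)·(-3.1 − (11.3)) = -1.3 + (-0.355)·(-14.4) = 3.8120.

3.8120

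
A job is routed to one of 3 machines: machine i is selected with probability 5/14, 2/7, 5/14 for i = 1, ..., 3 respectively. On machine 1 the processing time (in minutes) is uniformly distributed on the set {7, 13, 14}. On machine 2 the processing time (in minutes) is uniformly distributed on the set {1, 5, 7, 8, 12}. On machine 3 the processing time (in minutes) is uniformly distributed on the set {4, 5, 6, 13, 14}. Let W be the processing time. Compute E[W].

134/15

E[W | machine 1] = (7+13+14)/3 = 34/3.
E[W | machine 2] = (1+5+7+8+12)/5 = 33/5.
E[W | machine 3] = (4+5+6+13+14)/5 = 42/5.
By the law of total expectation,
E[W] = (5/14)·(34/3) + (2/7)·(33/5) + (5/14)·(42/5) = 134/15.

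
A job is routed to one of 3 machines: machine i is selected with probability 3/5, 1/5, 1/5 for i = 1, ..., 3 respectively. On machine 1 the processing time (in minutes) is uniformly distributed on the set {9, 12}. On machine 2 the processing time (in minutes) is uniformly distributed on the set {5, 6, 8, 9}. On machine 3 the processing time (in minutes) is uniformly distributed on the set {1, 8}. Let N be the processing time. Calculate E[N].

43/5

E[N | machine 1] = (9+12)/2 = 21/2.
E[N | machine 2] = (5+6+8+9)/4 = 7.
E[N | machine 3] = (1+8)/2 = 9/2.
By the law of total expectation,
E[N] = (3/5)·(21/2) + (1/5)·(7) + (1/5)·(9/2) = 43/5.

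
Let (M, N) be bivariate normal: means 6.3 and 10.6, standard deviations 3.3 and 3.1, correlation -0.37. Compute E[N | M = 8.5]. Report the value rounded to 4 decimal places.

The regression of N on M has slope ρ·σ_N/σ_M and passes through (μ_M, μ_N).
E[N | M=8.5] = 10.6 + (-0.37)·(3.1/3.3)·(8.5 − (6.3)) = 10.6 + (-0.34758)·(2.2) = 9.8353.

9.8353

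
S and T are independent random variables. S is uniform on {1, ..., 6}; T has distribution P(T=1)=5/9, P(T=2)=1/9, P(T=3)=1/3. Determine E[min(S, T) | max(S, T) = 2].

8/7

P(max(S, T) = 2) = 7/54.
Summing min(S,T)·P(x,y) over outcomes with max(S, T) = 2 gives 4/27.
E[min(S, T) | max(S, T) = 2] = (4/27) / (7/54) = 8/7.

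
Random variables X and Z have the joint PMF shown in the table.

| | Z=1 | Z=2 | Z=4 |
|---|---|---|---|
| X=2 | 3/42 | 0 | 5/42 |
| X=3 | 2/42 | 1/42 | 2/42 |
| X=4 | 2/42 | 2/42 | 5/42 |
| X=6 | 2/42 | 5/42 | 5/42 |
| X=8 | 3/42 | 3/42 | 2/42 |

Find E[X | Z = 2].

P(Z = 2) = 11/42.
Σ X·P over the event = 3·(1/42) + 4·(2/42) + 6·(5/42) + 8·(3/42) = 65/42.
E[X | Z = 2] = (65/42) / (11/42) = 65/11.

65/11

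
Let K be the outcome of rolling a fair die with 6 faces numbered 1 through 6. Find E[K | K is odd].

Given K is odd, K is equally likely to be any of {1, 3, 5}.
E[K | K is odd] = (1 + 3 + 5) / 3 = 3.

3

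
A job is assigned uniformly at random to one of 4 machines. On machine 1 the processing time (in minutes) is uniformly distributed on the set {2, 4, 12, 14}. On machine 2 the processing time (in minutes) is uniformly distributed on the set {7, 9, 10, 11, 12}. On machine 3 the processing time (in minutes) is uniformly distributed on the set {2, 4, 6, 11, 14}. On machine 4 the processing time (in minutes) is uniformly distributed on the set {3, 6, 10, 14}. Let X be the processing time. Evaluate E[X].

669/80

E[X | machine 1] = (2+4+12+14)/4 = 8.
E[X | machine 2] = (7+9+10+11+12)/5 = 49/5.
E[X | machine 3] = (2+4+6+11+14)/5 = 37/5.
E[X | machine 4] = (3+6+10+14)/4 = 33/4.
E[X] = (1/4)·(8) + (1/4)·(49/5) + (1/4)·(37/5) + (1/4)·(33/4) = 669/80.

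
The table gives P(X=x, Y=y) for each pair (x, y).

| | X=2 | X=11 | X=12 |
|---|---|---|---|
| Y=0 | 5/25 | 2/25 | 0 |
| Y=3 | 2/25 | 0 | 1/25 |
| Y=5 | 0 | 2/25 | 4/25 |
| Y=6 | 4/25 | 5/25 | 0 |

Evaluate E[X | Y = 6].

7

P(Y = 6) = 9/25.
Σ X·P over the event = 2·(4/25) + 11·(5/25) = 63/25.
E[X | Y = 6] = (63/25) / (9/25) = 7.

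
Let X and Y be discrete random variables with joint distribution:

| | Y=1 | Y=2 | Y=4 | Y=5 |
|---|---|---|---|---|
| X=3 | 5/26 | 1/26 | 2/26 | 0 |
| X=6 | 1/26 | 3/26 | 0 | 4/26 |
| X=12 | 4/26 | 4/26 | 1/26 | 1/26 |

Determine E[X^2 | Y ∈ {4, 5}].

225/4

P(Y ∈ {4, 5}) = 4/13.
Summing X^2·P(X=x,Y=y) over the conditioning event gives 225/13.
E[X^2 | Y ∈ {4, 5}] = (225/13) / (4/13) = 225/4.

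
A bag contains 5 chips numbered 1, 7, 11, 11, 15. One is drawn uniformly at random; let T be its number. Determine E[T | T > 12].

P(T > 12) = 1/5.
Σ over the event: 15·1/5 = 3.
E[T | T > 12] = (3) / (1/5) = 15.

15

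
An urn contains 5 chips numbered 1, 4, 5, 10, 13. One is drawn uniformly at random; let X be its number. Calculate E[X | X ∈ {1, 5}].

3

P(X ∈ {1, 5}) = 2/5.
Σ over the event: 1·1/5 + 5·1/5 = 6/5.
E[X | X ∈ {1, 5}] = (6/5) / (2/5) = 3.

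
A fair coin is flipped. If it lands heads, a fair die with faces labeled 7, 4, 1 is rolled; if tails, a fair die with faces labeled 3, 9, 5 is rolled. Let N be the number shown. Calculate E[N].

E[N | heads] = (7+4+1)/3 = 4.
E[N | tails] = (3+9+5)/3 = 17/3.
E[N] = (1/2)·(4) + (1/2)·(17/3) = 29/6.

29/6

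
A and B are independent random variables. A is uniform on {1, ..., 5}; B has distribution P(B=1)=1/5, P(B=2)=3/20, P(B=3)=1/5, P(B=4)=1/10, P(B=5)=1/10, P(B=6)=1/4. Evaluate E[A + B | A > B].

204/35

P(A > B) = 7/20.
Summing (A+B)·P(x,y) over outcomes with A > B gives 51/25.
E[A + B | A > B] = (51/25) / (7/20) = 204/35.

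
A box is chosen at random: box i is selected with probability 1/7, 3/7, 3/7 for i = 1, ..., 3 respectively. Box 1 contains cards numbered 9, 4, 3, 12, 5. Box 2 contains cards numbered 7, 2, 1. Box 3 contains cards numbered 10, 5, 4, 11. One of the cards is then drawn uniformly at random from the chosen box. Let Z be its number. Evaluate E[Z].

E[Z | box 1] = (9+4+3+12+5)/5 = 33/5.
E[Z | box 2] = (7+2+1)/3 = 10/3.
E[Z | box 3] = (10+5+4+11)/4 = 15/2.
By the law of total expectation,
E[Z] = (1/7)·(33/5) + (3/7)·(10/3) + (3/7)·(15/2) = 391/70.

391/70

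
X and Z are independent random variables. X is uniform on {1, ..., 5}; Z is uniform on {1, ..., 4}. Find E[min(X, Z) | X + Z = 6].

2

P(X + Z = 6) = 1/5.
Summing min(X,Z)·P(x,y) over outcomes with X + Z = 6 gives 2/5.
E[min(X, Z) | X + Z = 6] = (2/5) / (1/5) = 2.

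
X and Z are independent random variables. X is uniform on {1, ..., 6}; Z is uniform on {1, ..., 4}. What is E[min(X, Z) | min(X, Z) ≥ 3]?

27/8

Outcomes with min(X, Z) ≥ 3: (3,3), (3,4), (4,3), (4,4), (5,3), (5,4), (6,3), (6,4), each with probability 1/24.
E[min(X, Z) | min(X, Z) ≥ 3] = (3 + 3 + 3 + 4 + 3 + 4 + 3 + 4) / 8 = 27/8.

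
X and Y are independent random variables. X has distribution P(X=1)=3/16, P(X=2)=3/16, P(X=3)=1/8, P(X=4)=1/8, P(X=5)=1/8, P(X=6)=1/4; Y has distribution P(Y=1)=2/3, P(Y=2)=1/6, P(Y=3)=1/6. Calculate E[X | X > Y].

153/35

P(X > Y) = 35/48.
Summing X·P(x,y) over outcomes with X > Y gives 51/16.
E[X | X > Y] = (51/16) / (35/48) = 153/35.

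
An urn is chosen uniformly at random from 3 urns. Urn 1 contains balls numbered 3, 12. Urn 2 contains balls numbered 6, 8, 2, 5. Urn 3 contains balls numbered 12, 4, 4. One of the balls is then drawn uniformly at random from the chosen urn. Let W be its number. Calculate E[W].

E[W | urn 1] = (3+12)/2 = 15/2.
E[W | urn 2] = (6+8+2+5)/4 = 21/4.
E[W | urn 3] = (12+4+4)/3 = 20/3.
By the law of total expectation,
E[W] = (1/3)·(15/2) + (1/3)·(21/4) + (1/3)·(20/3) = 233/36.

233/36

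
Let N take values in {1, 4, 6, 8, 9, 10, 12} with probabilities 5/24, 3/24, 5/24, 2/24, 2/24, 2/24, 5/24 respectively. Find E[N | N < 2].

P(N < 2) = 5/24.
Σ over the event: 1·5/24 = 5/24.
E[N | N < 2] = (5/24) / (5/24) = 1.

1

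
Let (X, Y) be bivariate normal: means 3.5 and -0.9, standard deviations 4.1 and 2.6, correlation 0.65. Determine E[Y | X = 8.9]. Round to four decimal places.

1.3259

The regression of Y on X has slope ρ·σ_Y/σ_X and passes through (μ_X, μ_Y).
E[Y | X=8.9] = -0.9 + (0.65)·(2.6/4.1)·(8.9 − (3.5)) = -0.9 + (0.4122)·(5.4) = 1.3259.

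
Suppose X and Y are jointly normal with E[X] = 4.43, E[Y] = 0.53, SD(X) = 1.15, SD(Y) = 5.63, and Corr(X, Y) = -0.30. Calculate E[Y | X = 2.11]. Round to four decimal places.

E[Y | X=x] = μ_Y + ρ(σ_Y/σ_X)(x − μ_X) for jointly normal variables.
E[Y | X=2.11] = 0.53 + (-0.30)·(5.63/1.15)·(2.11 − (4.43)) = 0.53 + (-1.4687)·(-2.32) = 3.9374.

3.9374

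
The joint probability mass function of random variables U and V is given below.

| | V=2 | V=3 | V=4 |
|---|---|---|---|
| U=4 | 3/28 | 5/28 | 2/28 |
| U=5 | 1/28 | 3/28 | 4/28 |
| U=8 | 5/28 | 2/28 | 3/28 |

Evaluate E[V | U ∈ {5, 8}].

P(U ∈ {5, 8}) = 9/14.
Σ V·P over the event = 2·(1/28) + 3·(3/28) + 4·(4/28) + 2·(5/28) + 3·(2/28) + 4·(3/28) = 55/28.
E[V | U ∈ {5, 8}] = (55/28) / (9/14) = 55/18.

55/18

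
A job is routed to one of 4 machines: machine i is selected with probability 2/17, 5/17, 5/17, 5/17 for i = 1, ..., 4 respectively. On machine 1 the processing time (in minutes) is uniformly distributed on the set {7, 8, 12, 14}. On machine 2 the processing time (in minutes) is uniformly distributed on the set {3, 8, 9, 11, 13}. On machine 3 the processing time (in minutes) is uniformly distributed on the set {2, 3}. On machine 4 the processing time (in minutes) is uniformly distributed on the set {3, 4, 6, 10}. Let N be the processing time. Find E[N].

423/68

E[N | machine 1] = (7+8+12+14)/4 = 41/4.
E[N | machine 2] = (3+8+9+11+13)/5 = 44/5.
E[N | machine 3] = (2+3)/2 = 5/2.
E[N | machine 4] = (3+4+6+10)/4 = 23/4.
E[N] = (2/17)·(41/4) + (5/17)·(44/5) + (5/17)·(5/2) + (5/17)·(23/4) = 423/68.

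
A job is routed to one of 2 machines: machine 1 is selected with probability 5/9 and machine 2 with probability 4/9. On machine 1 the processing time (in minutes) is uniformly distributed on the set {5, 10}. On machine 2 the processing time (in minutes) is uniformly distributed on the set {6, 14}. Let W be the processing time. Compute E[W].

E[W | machine 1] = (5+10)/2 = 15/2.
E[W | machine 2] = (6+14)/2 = 10.
By the law of total expectation,
E[W] = (5/9)·(15/2) + (4/9)·(10) = 155/18.

155/18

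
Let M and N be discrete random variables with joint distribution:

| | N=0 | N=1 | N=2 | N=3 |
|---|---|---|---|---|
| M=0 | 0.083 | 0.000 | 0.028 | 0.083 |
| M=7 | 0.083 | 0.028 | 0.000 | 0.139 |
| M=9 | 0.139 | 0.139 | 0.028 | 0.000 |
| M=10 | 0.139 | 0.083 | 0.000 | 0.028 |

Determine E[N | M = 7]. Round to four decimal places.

1.7800

P(M = 7) = 0.250.
Σ N·P over the event = 0·(0.083) + 1·(0.028) + 3·(0.139) = 0.445.
E[N | M = 7] = (0.445) / (0.250) = 1.7800.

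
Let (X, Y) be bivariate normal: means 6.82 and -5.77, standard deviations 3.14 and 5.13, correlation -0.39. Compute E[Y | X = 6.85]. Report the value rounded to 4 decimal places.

-5.7891

E[Y | X=x] = μ_Y + ρ(σ_Y/σ_X)(x − μ_X) for jointly normal variables.
E[Y | X=6.85] = -5.77 + (-0.39)·(5.13/3.14)·(6.85 − (6.82)) = -5.77 + (-0.63717)·(0.03) = -5.7891.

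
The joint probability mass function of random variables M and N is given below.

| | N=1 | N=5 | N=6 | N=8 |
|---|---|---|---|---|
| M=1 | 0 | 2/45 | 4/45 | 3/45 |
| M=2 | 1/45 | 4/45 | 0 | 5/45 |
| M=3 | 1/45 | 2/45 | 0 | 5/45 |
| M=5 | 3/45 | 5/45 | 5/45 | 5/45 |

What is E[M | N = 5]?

P(N = 5) = 13/45.
Σ M·P over the event = 1·(2/45) + 2·(4/45) + 3·(2/45) + 5·(5/45) = 41/45.
E[M | N = 5] = (41/45) / (13/45) = 41/13.

41/13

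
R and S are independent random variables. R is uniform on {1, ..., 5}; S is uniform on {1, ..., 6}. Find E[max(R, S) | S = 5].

P(S = 5) = 1/6.
Summing max(R,S)·P(x,y) over outcomes with S = 5 gives 5/6.
E[max(R, S) | S = 5] = (5/6) / (1/6) = 5.

5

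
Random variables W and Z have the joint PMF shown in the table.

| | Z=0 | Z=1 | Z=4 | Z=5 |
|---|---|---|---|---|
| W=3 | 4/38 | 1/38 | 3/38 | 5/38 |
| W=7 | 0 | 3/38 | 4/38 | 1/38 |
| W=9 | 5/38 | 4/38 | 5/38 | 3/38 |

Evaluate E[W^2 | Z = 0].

P(Z = 0) = 9/38.
Σ W^2·P over the event = 9·(4/38) + 81·(5/38) = 441/38.
E[W^2 | Z = 0] = (441/38) / (9/38) = 49.

49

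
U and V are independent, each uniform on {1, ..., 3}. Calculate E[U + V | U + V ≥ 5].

P(U + V ≥ 5) = 1/3.
Summing (U+V)·P(x,y) over outcomes with U + V ≥ 5 gives 16/9.
E[U + V | U + V ≥ 5] = (16/9) / (1/3) = 16/3.

16/3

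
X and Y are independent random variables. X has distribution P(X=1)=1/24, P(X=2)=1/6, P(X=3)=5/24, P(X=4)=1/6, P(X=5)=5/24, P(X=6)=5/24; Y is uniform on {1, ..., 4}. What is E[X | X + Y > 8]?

P(X + Y > 8) = 5/32.
Summing X·P(x,y) over outcomes with X + Y > 8 gives 85/96.
E[X | X + Y > 8] = (85/96) / (5/32) = 17/3.

17/3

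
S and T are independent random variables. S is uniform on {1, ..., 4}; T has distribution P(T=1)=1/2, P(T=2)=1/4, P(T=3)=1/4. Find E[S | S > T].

P(S > T) = 9/16.
Summing S·P(x,y) over outcomes with S > T gives 29/16.
E[S | S > T] = (29/16) / (9/16) = 29/9.

29/9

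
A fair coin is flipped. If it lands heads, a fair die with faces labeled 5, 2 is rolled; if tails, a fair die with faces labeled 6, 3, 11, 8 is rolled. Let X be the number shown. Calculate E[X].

E[X | heads] = (5+2)/2 = 7/2.
E[X | tails] = (6+3+11+8)/4 = 7.
E[X] = (1/2)·(7/2) + (1/2)·(7) = 21/4.

21/4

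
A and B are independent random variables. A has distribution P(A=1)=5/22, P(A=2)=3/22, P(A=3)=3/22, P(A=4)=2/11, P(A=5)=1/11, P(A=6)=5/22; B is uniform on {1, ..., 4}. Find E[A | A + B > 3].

P(A + B > 3) = 75/88.
Summing A·P(x,y) over outcomes with A + B > 3 gives 36/11.
E[A | A + B > 3] = (36/11) / (75/88) = 96/25.

96/25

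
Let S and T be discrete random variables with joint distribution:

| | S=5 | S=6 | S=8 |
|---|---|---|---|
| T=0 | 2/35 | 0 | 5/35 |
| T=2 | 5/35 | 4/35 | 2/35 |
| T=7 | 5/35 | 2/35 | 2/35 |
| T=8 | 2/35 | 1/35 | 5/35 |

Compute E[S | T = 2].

P(T = 2) = 11/35.
Σ S·P over the event = 5·(5/35) + 6·(4/35) + 8·(2/35) = 13/7.
E[S | T = 2] = (13/7) / (11/35) = 65/11.

65/11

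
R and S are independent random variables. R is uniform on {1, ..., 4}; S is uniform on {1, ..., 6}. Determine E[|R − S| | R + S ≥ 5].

19/9

P(R + S ≥ 5) = 3/4.
Summing |R−S|·P(x,y) over outcomes with R + S ≥ 5 gives 19/12.
E[|R − S| | R + S ≥ 5] = (19/12) / (3/4) = 19/9.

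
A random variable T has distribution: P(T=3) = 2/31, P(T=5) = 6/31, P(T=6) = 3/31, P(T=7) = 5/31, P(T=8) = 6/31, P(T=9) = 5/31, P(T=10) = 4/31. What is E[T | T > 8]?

85/9

P(T > 8) = 9/31.
Σ over the event: 9·5/31 + 10·4/31 = 85/31.
E[T | T > 8] = (85/31) / (9/31) = 85/9.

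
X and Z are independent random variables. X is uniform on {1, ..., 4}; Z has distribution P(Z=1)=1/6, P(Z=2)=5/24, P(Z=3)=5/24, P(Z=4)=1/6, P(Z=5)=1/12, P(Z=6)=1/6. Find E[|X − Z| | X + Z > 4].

137/69

P(X + Z > 4) = 23/32.
Summing |X−Z|·P(x,y) over outcomes with X + Z > 4 gives 137/96.
E[|X − Z| | X + Z > 4] = (137/96) / (23/32) = 137/69.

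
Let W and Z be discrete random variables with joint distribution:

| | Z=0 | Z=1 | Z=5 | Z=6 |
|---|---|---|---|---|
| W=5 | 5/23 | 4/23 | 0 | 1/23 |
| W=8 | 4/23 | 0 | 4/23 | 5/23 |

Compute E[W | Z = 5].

8

P(Z = 5) = 4/23.
Summing W·P(W=x,Z=y) over the conditioning event gives 32/23.
E[W | Z = 5] = (32/23) / (4/23) = 8.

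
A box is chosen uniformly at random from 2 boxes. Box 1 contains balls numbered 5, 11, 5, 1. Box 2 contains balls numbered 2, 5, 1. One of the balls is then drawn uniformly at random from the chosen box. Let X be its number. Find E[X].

49/12

E[X | box 1] = (5+11+5+1)/4 = 11/2.
E[X | box 2] = (2+5+1)/3 = 8/3.
E[X] = (1/2)·(11/2) + (1/2)·(8/3) = 49/12.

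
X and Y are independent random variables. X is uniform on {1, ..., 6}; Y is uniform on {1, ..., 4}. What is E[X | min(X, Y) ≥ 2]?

4

P(min(X, Y) ≥ 2) = 5/8.
Summing X·P(x,y) over outcomes with min(X, Y) ≥ 2 gives 5/2.
E[X | min(X, Y) ≥ 2] = (5/2) / (5/8) = 4.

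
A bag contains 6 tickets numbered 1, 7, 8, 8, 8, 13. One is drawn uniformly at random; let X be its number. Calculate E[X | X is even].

8

P(X is even) = 1/2.
Σ over the event: 8·1/2 = 4.
E[X | X is even] = (4) / (1/2) = 8.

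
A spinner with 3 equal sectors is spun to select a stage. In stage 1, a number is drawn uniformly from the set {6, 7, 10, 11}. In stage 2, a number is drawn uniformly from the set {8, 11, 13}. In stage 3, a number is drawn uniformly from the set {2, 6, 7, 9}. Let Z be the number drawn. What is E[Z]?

E[Z | stage 1] = (6+7+10+11)/4 = 17/2.
E[Z | stage 2] = (8+11+13)/3 = 32/3.
E[Z | stage 3] = (2+6+7+9)/4 = 6.
By the law of total expectation,
E[Z] = (1/3)·(17/2) + (1/3)·(32/3) + (1/3)·(6) = 151/18.

151/18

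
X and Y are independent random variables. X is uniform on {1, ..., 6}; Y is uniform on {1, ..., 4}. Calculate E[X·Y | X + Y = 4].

P(X + Y = 4) = 1/8.
Summing XY·P(x,y) over outcomes with X + Y = 4 gives 5/12.
E[X·Y | X + Y = 4] = (5/12) / (1/8) = 10/3.

10/3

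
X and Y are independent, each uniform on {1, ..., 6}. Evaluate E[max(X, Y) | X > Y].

P(X > Y) = 5/12.
Summing max(X,Y)·P(x,y) over outcomes with X > Y gives 35/18.
E[max(X, Y) | X > Y] = (35/18) / (5/12) = 14/3.

14/3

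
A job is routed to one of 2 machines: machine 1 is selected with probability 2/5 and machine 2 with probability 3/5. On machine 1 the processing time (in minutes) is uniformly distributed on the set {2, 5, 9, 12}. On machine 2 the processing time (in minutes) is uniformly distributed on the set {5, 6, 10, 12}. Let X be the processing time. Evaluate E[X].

E[X | machine 1] = (2+5+9+12)/4 = 7.
E[X | machine 2] = (5+6+10+12)/4 = 33/4.
By the law of total expectation,
E[X] = (2/5)·(7) + (3/5)·(33/4) = 31/4.

31/4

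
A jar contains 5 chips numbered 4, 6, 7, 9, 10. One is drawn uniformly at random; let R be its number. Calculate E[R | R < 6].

P(R < 6) = 1/5.
Σ over the event: 4·1/5 = 4/5.
E[R | R < 6] = (4/5) / (1/5) = 4.

4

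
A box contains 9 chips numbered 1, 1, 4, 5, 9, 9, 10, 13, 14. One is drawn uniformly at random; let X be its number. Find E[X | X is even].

P(X is even) = 1/3.
Σ over the event: 4·1/9 + 10·1/9 + 14·1/9 = 28/9.
E[X | X is even] = (28/9) / (1/3) = 28/3.

28/3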